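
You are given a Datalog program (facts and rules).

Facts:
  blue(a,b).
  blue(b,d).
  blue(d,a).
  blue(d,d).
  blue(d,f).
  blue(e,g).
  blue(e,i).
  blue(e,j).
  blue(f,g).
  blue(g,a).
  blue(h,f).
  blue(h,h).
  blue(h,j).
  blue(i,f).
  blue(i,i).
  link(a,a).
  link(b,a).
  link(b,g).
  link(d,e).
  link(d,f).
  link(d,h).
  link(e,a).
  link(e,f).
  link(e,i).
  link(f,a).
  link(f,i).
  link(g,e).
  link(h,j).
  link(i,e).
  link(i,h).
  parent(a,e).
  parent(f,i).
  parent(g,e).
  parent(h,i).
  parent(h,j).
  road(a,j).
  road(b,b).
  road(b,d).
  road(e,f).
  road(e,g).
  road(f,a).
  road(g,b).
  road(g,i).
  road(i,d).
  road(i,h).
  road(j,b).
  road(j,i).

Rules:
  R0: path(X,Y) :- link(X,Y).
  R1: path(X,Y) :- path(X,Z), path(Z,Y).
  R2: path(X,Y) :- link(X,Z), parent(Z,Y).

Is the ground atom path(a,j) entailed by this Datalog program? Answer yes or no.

round 1: derive path(a,a) via R0 from link(a,a)
round 1: derive path(b,a) via R0 from link(b,a)
round 1: derive path(b,g) via R0 from link(b,g)
round 1: derive path(d,e) via R0 from link(d,e)
round 1: derive path(d,f) via R0 from link(d,f)
round 1: derive path(d,h) via R0 from link(d,h)
round 1: derive path(e,a) via R0 from link(e,a)
round 1: derive path(e,f) via R0 from link(e,f)
round 1: derive path(e,i) via R0 from link(e,i)
round 1: derive path(f,a) via R0 from link(f,a)
round 1: derive path(f,i) via R0 from link(f,i)
round 1: derive path(g,e) via R0 from link(g,e)
round 1: derive path(h,j) via R0 from link(h,j)
round 1: derive path(i,e) via R0 from link(i,e)
round 1: derive path(i,h) via R0 from link(i,h)
round 1: derive path(a,e) via R2 from link(a,a), parent(a,e)
round 1: derive path(b,e) via R2 from link(b,a), parent(a,e)
round 1: derive path(d,i) via R2 from link(d,f), parent(f,i)
round 1: derive path(d,j) via R2 from link(d,h), parent(h,j)
round 1: derive path(e,e) via R2 from link(e,a), parent(a,e)
round 1: derive path(f,e) via R2 from link(f,a), parent(a,e)
round 1: derive path(i,i) via R2 from link(i,h), parent(h,i)
round 1: derive path(i,j) via R2 from link(i,h), parent(h,j)
round 2: derive path(a,f) via R1 from path(a,e), path(e,f)
round 2: derive path(a,i) via R1 from path(a,e), path(e,i)
round 2: derive path(b,f) via R1 from path(b,e), path(e,f)
round 2: derive path(b,i) via R1 from path(b,e), path(e,i)
round 2: derive path(d,a) via R1 from path(d,e), path(e,a)
round 2: derive path(e,h) via R1 from path(e,i), path(i,h)
round 2: derive path(e,j) via R1 from path(e,i), path(i,j)
round 2: derive path(f,f) via R1 from path(f,e), path(e,f)
round 2: derive path(f,h) via R1 from path(f,i), path(i,h)
round 2: derive path(f,j) via R1 from path(f,i), path(i,j)
round 2: derive path(g,a) via R1 from path(g,e), path(e,a)
round 2: derive path(g,f) via R1 from path(g,e), path(e,f)
round 2: derive path(g,i) via R1 from path(g,e), path(e,i)
round 2: derive path(i,a) via R1 from path(i,e), path(e,a)
round 2: derive path(i,f) via R1 from path(i,e), path(e,f)
round 3: derive path(a,h) via R1 from path(a,e), path(e,h)
round 3: derive path(a,j) via R1 from path(a,e), path(e,j)
round 3: derive path(b,h) via R1 from path(b,e), path(e,h)
round 3: derive path(b,j) via R1 from path(b,e), path(e,j)
round 3: derive path(g,h) via R1 from path(g,e), path(e,h)
round 3: derive path(g,j) via R1 from path(g,e), path(e,j)

yes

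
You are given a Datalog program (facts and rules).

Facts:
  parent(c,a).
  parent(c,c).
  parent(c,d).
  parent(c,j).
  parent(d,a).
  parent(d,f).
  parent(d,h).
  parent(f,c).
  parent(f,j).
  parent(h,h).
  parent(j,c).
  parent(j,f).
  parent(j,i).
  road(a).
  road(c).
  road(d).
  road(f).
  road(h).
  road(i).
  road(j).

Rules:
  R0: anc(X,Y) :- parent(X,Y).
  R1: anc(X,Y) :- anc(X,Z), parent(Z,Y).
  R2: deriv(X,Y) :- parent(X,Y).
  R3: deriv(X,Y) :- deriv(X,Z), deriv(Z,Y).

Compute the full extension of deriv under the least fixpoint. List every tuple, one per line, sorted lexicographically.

deriv(c,a)
deriv(c,c)
deriv(c,d)
deriv(c,f)
deriv(c,h)
deriv(c,i)
deriv(c,j)
deriv(d,a)
deriv(d,c)
deriv(d,d)
deriv(d,f)
deriv(d,h)
deriv(d,i)
deriv(d,j)
deriv(f,a)
deriv(f,c)
deriv(f,d)
deriv(f,f)
deriv(f,h)
deriv(f,i)
deriv(f,j)
deriv(h,h)
deriv(j,a)
deriv(j,c)
deriv(j,d)
deriv(j,f)
deriv(j,h)
deriv(j,i)
deriv(j,j)

round 1: derive deriv(c,a) via R2 from parent(c,a)
round 1: derive deriv(c,c) via R2 from parent(c,c)
round 1: derive deriv(c,d) via R2 from parent(c,d)
round 1: derive deriv(c,j) via R2 from parent(c,j)
round 1: derive deriv(d,a) via R2 from parent(d,a)
round 1: derive deriv(d,f) via R2 from parent(d,f)
round 1: derive deriv(d,h) via R2 from parent(d,h)
round 1: derive deriv(f,c) via R2 from parent(f,c)
round 1: derive deriv(f,j) via R2 from parent(f,j)
round 1: derive deriv(h,h) via R2 from parent(h,h)
round 1: derive deriv(j,c) via R2 from parent(j,c)
round 1: derive deriv(j,f) via R2 from parent(j,f)
round 1: derive deriv(j,i) via R2 from parent(j,i)
round 2: derive deriv(c,f) via R3 from deriv(c,d), deriv(d,f)
round 2: derive deriv(c,h) via R3 from deriv(c,d), deriv(d,h)
round 2: derive deriv(c,i) via R3 from deriv(c,j), deriv(j,i)
round 2: derive deriv(d,c) via R3 from deriv(d,f), deriv(f,c)
round 2: derive deriv(d,j) via R3 from deriv(d,f), deriv(f,j)
round 2: derive deriv(f,a) via R3 from deriv(f,c), deriv(c,a)
round 2: derive deriv(f,d) via R3 from deriv(f,c), deriv(c,d)
round 2: derive deriv(f,f) via R3 from deriv(f,j), deriv(j,f)
round 2: derive deriv(f,i) via R3 from deriv(f,j), deriv(j,i)
round 2: derive deriv(j,a) via R3 from deriv(j,c), deriv(c,a)
round 2: derive deriv(j,d) via R3 from deriv(j,c), deriv(c,d)
round 2: derive deriv(j,j) via R3 from deriv(j,c), deriv(c,j)
round 3: derive deriv(d,d) via R3 from deriv(d,c), deriv(c,d)
round 3: derive deriv(d,i) via R3 from deriv(d,c), deriv(c,i)
round 3: derive deriv(f,h) via R3 from deriv(f,c), deriv(c,h)
round 3: derive deriv(j,h) via R3 from deriv(j,c), deriv(c,h)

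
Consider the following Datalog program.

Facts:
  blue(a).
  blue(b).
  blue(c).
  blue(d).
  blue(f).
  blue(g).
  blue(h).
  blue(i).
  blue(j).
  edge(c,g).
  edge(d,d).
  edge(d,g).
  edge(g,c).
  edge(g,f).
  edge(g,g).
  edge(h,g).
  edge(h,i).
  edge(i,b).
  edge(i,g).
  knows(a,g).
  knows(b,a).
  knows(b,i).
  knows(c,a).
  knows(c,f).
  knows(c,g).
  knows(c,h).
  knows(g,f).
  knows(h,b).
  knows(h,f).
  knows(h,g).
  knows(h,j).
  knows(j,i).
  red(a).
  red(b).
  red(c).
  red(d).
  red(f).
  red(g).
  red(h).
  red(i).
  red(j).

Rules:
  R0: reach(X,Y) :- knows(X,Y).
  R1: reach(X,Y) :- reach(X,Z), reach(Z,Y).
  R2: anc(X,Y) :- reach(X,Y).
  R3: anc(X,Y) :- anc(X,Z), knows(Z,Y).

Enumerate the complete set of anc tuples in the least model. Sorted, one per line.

anc(a,f)
anc(a,g)
anc(b,a)
anc(b,f)
anc(b,g)
anc(b,i)
anc(c,a)
anc(c,b)
anc(c,f)
anc(c,g)
anc(c,h)
anc(c,i)
anc(c,j)
anc(g,f)
anc(h,a)
anc(h,b)
anc(h,f)
anc(h,g)
anc(h,i)
anc(h,j)
anc(j,i)

round 1: derive reach(a,g) via R0 from knows(a,g)
round 1: derive reach(b,a) via R0 from knows(b,a)
round 1: derive reach(b,i) via R0 from knows(b,i)
round 1: derive reach(c,a) via R0 from knows(c,a)
round 1: derive reach(c,f) via R0 from knows(c,f)
round 1: derive reach(c,g) via R0 from knows(c,g)
round 1: derive reach(c,h) via R0 from knows(c,h)
round 1: derive reach(g,f) via R0 from knows(g,f)
round 1: derive reach(h,b) via R0 from knows(h,b)
round 1: derive reach(h,f) via R0 from knows(h,f)
round 1: derive reach(h,g) via R0 from knows(h,g)
round 1: derive reach(h,j) via R0 from knows(h,j)
round 1: derive reach(j,i) via R0 from knows(j,i)
round 2: derive reach(a,f) via R1 from reach(a,g), reach(g,f)
round 2: derive reach(b,g) via R1 from reach(b,a), reach(a,g)
round 2: derive reach(c,b) via R1 from reach(c,h), reach(h,b)
round 2: derive reach(c,j) via R1 from reach(c,h), reach(h,j)
round 2: derive reach(h,a) via R1 from reach(h,b), reach(b,a)
round 2: derive reach(h,i) via R1 from reach(h,b), reach(b,i)
round 2: derive anc(a,g) via R2 from reach(a,g)
round 2: derive anc(b,a) via R2 from reach(b,a)
round 2: derive anc(b,i) via R2 from reach(b,i)
round 2: derive anc(c,a) via R2 from reach(c,a)
round 2: derive anc(c,f) via R2 from reach(c,f)
round 2: derive anc(c,g) via R2 from reach(c,g)
round 2: derive anc(c,h) via R2 from reach(c,h)
round 2: derive anc(g,f) via R2 from reach(g,f)
round 2: derive anc(h,b) via R2 from reach(h,b)
round 2: derive anc(h,f) via R2 from reach(h,f)
round 2: derive anc(h,g) via R2 from reach(h,g)
round 2: derive anc(h,j) via R2 from reach(h,j)
round 2: derive anc(j,i) via R2 from reach(j,i)
round 3: derive reach(b,f) via R1 from reach(b,a), reach(a,f)
round 3: derive reach(c,i) via R1 from reach(c,b), reach(b,i)
round 3: derive anc(a,f) via R2 from reach(a,f)
round 3: derive anc(b,g) via R2 from reach(b,g)
round 3: derive anc(c,b) via R2 from reach(c,b)
round 3: derive anc(c,j) via R2 from reach(c,j)
round 3: derive anc(h,a) via R2 from reach(h,a)
round 3: derive anc(h,i) via R2 from reach(h,i)
round 4: derive anc(b,f) via R2 from reach(b,f)
round 4: derive anc(c,i) via R2 from reach(c,i)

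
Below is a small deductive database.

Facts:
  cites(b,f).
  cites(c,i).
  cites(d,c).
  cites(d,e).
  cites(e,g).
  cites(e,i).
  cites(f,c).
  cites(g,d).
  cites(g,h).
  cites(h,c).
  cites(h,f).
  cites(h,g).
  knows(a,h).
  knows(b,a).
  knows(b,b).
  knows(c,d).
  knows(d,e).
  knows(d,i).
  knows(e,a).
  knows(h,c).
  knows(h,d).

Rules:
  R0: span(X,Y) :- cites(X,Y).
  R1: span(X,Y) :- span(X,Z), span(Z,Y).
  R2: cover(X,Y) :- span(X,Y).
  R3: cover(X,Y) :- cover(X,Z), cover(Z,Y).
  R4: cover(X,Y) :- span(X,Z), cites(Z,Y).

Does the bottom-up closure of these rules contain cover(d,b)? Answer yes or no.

round 1: derive span(b,f) via R0 from cites(b,f)
round 1: derive span(c,i) via R0 from cites(c,i)
round 1: derive span(d,c) via R0 from cites(d,c)
round 1: derive span(d,e) via R0 from cites(d,e)
round 1: derive span(e,g) via R0 from cites(e,g)
round 1: derive span(e,i) via R0 from cites(e,i)
round 1: derive span(f,c) via R0 from cites(f,c)
round 1: derive span(g,d) via R0 from cites(g,d)
round 1: derive span(g,h) via R0 from cites(g,h)
round 1: derive span(h,c) via R0 from cites(h,c)
round 1: derive span(h,f) via R0 from cites(h,f)
round 1: derive span(h,g) via R0 from cites(h,g)
round 2: derive span(b,c) via R1 from span(b,f), span(f,c)
round 2: derive span(d,g) via R1 from span(d,e), span(e,g)
round 2: derive span(d,i) via R1 from span(d,c), span(c,i)
round 2: derive span(e,d) via R1 from span(e,g), span(g,d)
round 2: derive span(e,h) via R1 from span(e,g), span(g,h)
round 2: derive span(f,i) via R1 from span(f,c), span(c,i)
round 2: derive span(g,c) via R1 from span(g,d), span(d,c)
round 2: derive span(g,e) via R1 from span(g,d), span(d,e)
round 2: derive span(g,f) via R1 from span(g,h), span(h,f)
round 2: derive span(g,g) via R1 from span(g,h), span(h,g)
round 2: derive span(h,d) via R1 from span(h,g), span(g,d)
round 2: derive span(h,h) via R1 from span(h,g), span(g,h)
round 2: derive span(h,i) via R1 from span(h,c), span(c,i)
round 2: derive cover(b,f) via R2 from span(b,f)
round 2: derive cover(c,i) via R2 from span(c,i)
round 2: derive cover(d,c) via R2 from span(d,c)
round 2: derive cover(d,e) via R2 from span(d,e)
round 2: derive cover(e,g) via R2 from span(e,g)
round 2: derive cover(e,i) via R2 from span(e,i)
round 2: derive cover(f,c) via R2 from span(f,c)
round 2: derive cover(g,d) via R2 from span(g,d)
round 2: derive cover(g,h) via R2 from span(g,h)
round 2: derive cover(h,c) via R2 from span(h,c)
round 2: derive cover(h,f) via R2 from span(h,f)
round 2: derive cover(h,g) via R2 from span(h,g)
round 2: derive cover(b,c) via R4 from span(b,f), cites(f,c)
round 2: derive cover(d,g) via R4 from span(d,e), cites(e,g)
round 2: derive cover(d,i) via R4 from span(d,c), cites(c,i)
round 2: derive cover(e,d) via R4 from span(e,g), cites(g,d)
round 2: derive cover(e,h) via R4 from span(e,g), cites(g,h)
round 2: derive cover(f,i) via R4 from span(f,c), cites(c,i)
round 2: derive cover(g,c) via R4 from span(g,d), cites(d,c)
round 2: derive cover(g,e) via R4 from span(g,d), cites(d,e)
round 2: derive cover(g,f) via R4 from span(g,h), cites(h,f)
round 2: derive cover(g,g) via R4 from span(g,h), cites(h,g)
round 2: derive cover(h,d) via R4 from span(h,g), cites(g,d)
round 2: derive cover(h,h) via R4 from span(h,g), cites(g,h)
round 2: derive cover(h,i) via R4 from span(h,c), cites(c,i)
round 3: derive span(b,i) via R1 from span(b,c), span(c,i)
round 3: derive span(d,d) via R1 from span(d,e), span(e,d)
round 3: derive span(d,f) via R1 from span(d,g), span(g,f)
round 3: derive span(d,h) via R1 from span(d,e), span(e,h)
round 3: derive span(e,c) via R1 from span(e,d), span(d,c)
round 3: derive span(e,e) via R1 from span(e,d), span(d,e)
round 3: derive span(e,f) via R1 from span(e,g), span(g,f)
round 3: derive span(g,i) via R1 from span(g,c), span(c,i)
round 3: derive span(h,e) via R1 from span(h,d), span(d,e)
round 3: derive cover(b,i) via R3 from cover(b,c), cover(c,i)
round 3: derive cover(d,d) via R3 from cover(d,e), cover(e,d)
round 3: derive cover(d,f) via R3 from cover(d,g), cover(g,f)
round 3: derive cover(d,h) via R3 from cover(d,e), cover(e,h)
round 3: derive cover(e,c) via R3 from cover(e,d), cover(d,c)
round 3: derive cover(e,e) via R3 from cover(e,d), cover(d,e)
round 3: derive cover(e,f) via R3 from cover(e,g), cover(g,f)
round 3: derive cover(g,i) via R3 from cover(g,c), cover(c,i)
round 3: derive cover(h,e) via R3 from cover(h,d), cover(d,e)

no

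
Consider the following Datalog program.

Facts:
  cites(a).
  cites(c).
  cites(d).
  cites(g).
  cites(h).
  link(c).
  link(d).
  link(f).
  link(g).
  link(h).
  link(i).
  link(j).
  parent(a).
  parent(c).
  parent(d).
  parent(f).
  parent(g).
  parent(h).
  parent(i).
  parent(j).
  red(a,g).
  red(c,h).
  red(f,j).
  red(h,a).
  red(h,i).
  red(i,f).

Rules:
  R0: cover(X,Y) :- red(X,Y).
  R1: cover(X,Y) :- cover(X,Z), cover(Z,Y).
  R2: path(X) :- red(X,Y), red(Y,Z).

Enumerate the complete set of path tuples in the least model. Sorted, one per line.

round 1: derive path(c) via R2 from red(c,h), red(h,a)
round 1: derive path(h) via R2 from red(h,a), red(a,g)
round 1: derive path(i) via R2 from red(i,f), red(f,j)

path(c)
path(h)
path(i)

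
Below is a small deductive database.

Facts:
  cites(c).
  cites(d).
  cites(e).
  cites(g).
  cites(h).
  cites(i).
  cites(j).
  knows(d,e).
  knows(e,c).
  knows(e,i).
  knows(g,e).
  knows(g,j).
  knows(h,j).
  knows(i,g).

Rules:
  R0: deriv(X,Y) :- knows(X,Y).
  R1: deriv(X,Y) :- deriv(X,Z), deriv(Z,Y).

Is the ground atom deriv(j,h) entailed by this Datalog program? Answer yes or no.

no

round 1: derive deriv(d,e) via R0 from knows(d,e)
round 1: derive deriv(e,c) via R0 from knows(e,c)
round 1: derive deriv(e,i) via R0 from knows(e,i)
round 1: derive deriv(g,e) via R0 from knows(g,e)
round 1: derive deriv(g,j) via R0 from knows(g,j)
round 1: derive deriv(h,j) via R0 from knows(h,j)
round 1: derive deriv(i,g) via R0 from knows(i,g)
round 2: derive deriv(d,c) via R1 from deriv(d,e), deriv(e,c)
round 2: derive deriv(d,i) via R1 from deriv(d,e), deriv(e,i)
round 2: derive deriv(e,g) via R1 from deriv(e,i), deriv(i,g)
round 2: derive deriv(g,c) via R1 from deriv(g,e), deriv(e,c)
round 2: derive deriv(g,i) via R1 from deriv(g,e), deriv(e,i)
round 2: derive deriv(i,e) via R1 from deriv(i,g), deriv(g,e)
round 2: derive deriv(i,j) via R1 from deriv(i,g), deriv(g,j)
round 3: derive deriv(d,g) via R1 from deriv(d,e), deriv(e,g)
round 3: derive deriv(d,j) via R1 from deriv(d,i), deriv(i,j)
round 3: derive deriv(e,e) via R1 from deriv(e,g), deriv(g,e)
round 3: derive deriv(e,j) via R1 from deriv(e,g), deriv(g,j)
round 3: derive deriv(g,g) via R1 from deriv(g,e), deriv(e,g)
round 3: derive deriv(i,c) via R1 from deriv(i,e), deriv(e,c)
round 3: derive deriv(i,i) via R1 from deriv(i,e), deriv(e,i)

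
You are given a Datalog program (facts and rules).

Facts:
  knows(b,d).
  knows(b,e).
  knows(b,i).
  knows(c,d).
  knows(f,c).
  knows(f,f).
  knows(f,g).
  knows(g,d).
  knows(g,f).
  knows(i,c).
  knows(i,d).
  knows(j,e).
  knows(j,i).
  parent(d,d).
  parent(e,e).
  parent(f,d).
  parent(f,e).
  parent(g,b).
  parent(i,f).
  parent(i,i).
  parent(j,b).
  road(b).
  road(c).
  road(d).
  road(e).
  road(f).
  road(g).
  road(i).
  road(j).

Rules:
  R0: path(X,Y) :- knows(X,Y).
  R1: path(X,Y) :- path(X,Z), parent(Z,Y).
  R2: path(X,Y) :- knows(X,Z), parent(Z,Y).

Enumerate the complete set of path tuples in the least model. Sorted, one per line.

path(b,d)
path(b,e)
path(b,f)
path(b,i)
path(c,d)
path(f,b)
path(f,c)
path(f,d)
path(f,e)
path(f,f)
path(f,g)
path(g,d)
path(g,e)
path(g,f)
path(i,c)
path(i,d)
path(j,d)
path(j,e)
path(j,f)
path(j,i)

round 1: derive path(b,d) via R0 from knows(b,d)
round 1: derive path(b,e) via R0 from knows(b,e)
round 1: derive path(b,i) via R0 from knows(b,i)
round 1: derive path(c,d) via R0 from knows(c,d)
round 1: derive path(f,c) via R0 from knows(f,c)
round 1: derive path(f,f) via R0 from knows(f,f)
round 1: derive path(f,g) via R0 from knows(f,g)
round 1: derive path(g,d) via R0 from knows(g,d)
round 1: derive path(g,f) via R0 from knows(g,f)
round 1: derive path(i,c) via R0 from knows(i,c)
round 1: derive path(i,d) via R0 from knows(i,d)
round 1: derive path(j,e) via R0 from knows(j,e)
round 1: derive path(j,i) via R0 from knows(j,i)
round 1: derive path(b,f) via R2 from knows(b,i), parent(i,f)
round 1: derive path(f,b) via R2 from knows(f,g), parent(g,b)
round 1: derive path(f,d) via R2 from knows(f,f), parent(f,d)
round 1: derive path(f,e) via R2 from knows(f,f), parent(f,e)
round 1: derive path(g,e) via R2 from knows(g,f), parent(f,e)
round 1: derive path(j,f) via R2 from knows(j,i), parent(i,f)
round 2: derive path(j,d) via R1 from path(j,f), parent(f,d)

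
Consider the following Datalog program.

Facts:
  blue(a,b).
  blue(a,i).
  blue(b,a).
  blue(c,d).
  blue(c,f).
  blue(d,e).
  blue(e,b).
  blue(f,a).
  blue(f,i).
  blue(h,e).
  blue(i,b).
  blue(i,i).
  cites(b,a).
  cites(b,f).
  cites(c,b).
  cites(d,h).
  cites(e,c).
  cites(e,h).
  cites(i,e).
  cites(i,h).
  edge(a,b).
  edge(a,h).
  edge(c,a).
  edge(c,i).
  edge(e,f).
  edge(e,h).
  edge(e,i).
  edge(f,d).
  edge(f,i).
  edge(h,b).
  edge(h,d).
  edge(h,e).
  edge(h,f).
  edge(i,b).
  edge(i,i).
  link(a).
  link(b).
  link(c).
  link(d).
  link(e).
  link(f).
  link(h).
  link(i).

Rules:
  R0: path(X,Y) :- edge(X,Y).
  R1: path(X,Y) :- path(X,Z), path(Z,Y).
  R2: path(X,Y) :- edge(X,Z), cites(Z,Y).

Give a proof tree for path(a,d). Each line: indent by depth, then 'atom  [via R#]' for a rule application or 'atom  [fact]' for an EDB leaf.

round 1: derive path(a,b) via R0 from edge(a,b)
round 1: derive path(a,h) via R0 from edge(a,h)
round 1: derive path(c,a) via R0 from edge(c,a)
round 1: derive path(c,i) via R0 from edge(c,i)
round 1: derive path(e,f) via R0 from edge(e,f)
round 1: derive path(e,h) via R0 from edge(e,h)
round 1: derive path(e,i) via R0 from edge(e,i)
round 1: derive path(f,d) via R0 from edge(f,d)
round 1: derive path(f,i) via R0 from edge(f,i)
round 1: derive path(h,b) via R0 from edge(h,b)
round 1: derive path(h,d) via R0 from edge(h,d)
round 1: derive path(h,e) via R0 from edge(h,e)
round 1: derive path(h,f) via R0 from edge(h,f)
round 1: derive path(i,b) via R0 from edge(i,b)
round 1: derive path(i,i) via R0 from edge(i,i)
round 1: derive path(a,a) via R2 from edge(a,b), cites(b,a)
round 1: derive path(a,f) via R2 from edge(a,b), cites(b,f)
round 1: derive path(c,e) via R2 from edge(c,i), cites(i,e)
round 1: derive path(c,h) via R2 from edge(c,i), cites(i,h)
round 1: derive path(e,e) via R2 from edge(e,i), cites(i,e)
round 1: derive path(f,e) via R2 from edge(f,i), cites(i,e)
round 1: derive path(f,h) via R2 from edge(f,d), cites(d,h)
round 1: derive path(h,a) via R2 from edge(h,b), cites(b,a)
round 1: derive path(h,c) via R2 from edge(h,e), cites(e,c)
round 1: derive path(h,h) via R2 from edge(h,d), cites(d,h)
round 1: derive path(i,a) via R2 from edge(i,b), cites(b,a)
round 1: derive path(i,e) via R2 from edge(i,i), cites(i,e)
round 1: derive path(i,f) via R2 from edge(i,b), cites(b,f)
round 1: derive path(i,h) via R2 from edge(i,i), cites(i,h)
round 2: derive path(a,c) via R1 from path(a,h), path(h,c)
round 2: derive path(a,d) via R1 from path(a,f), path(f,d)
round 2: derive path(a,e) via R1 from path(a,f), path(f,e)
round 2: derive path(a,i) via R1 from path(a,f), path(f,i)
round 2: derive path(c,b) via R1 from path(c,a), path(a,b)
round 2: derive path(c,c) via R1 from path(c,h), path(h,c)
round 2: derive path(c,d) via R1 from path(c,h), path(h,d)
round 2: derive path(c,f) via R1 from path(c,a), path(a,f)
round 2: derive path(e,a) via R1 from path(e,h), path(h,a)
round 2: derive path(e,b) via R1 from path(e,h), path(h,b)
round 2: derive path(e,c) via R1 from path(e,h), path(h,c)
round 2: derive path(e,d) via R1 from path(e,f), path(f,d)
round 2: derive path(f,a) via R1 from path(f,h), path(h,a)
round 2: derive path(f,b) via R1 from path(f,h), path(h,b)
round 2: derive path(f,c) via R1 from path(f,h), path(h,c)
round 2: derive path(f,f) via R1 from path(f,e), path(e,f)
round 2: derive path(h,i) via R1 from path(h,c), path(c,i)
round 2: derive path(i,c) via R1 from path(i,h), path(h,c)
round 2: derive path(i,d) via R1 from path(i,f), path(f,d)

path(a,d)  [via R1]
  path(a,f)  [via R2]
    edge(a,b)  [fact]
    cites(b,f)  [fact]
  path(f,d)  [via R0]
    edge(f,d)  [fact]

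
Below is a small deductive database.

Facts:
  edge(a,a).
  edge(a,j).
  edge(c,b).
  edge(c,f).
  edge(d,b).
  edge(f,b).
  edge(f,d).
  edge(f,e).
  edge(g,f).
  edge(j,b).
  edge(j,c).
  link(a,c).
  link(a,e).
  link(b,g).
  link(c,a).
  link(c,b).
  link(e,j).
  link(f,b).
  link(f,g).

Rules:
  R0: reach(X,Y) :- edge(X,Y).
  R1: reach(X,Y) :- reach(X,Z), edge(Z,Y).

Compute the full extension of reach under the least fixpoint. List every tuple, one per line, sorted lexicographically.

reach(a,a)
reach(a,b)
reach(a,c)
reach(a,d)
reach(a,e)
reach(a,f)
reach(a,j)
reach(c,b)
reach(c,d)
reach(c,e)
reach(c,f)
reach(d,b)
reach(f,b)
reach(f,d)
reach(f,e)
reach(g,b)
reach(g,d)
reach(g,e)
reach(g,f)
reach(j,b)
reach(j,c)
reach(j,d)
reach(j,e)
reach(j,f)

round 1: derive reach(a,a) via R0 from edge(a,a)
round 1: derive reach(a,j) via R0 from edge(a,j)
round 1: derive reach(c,b) via R0 from edge(c,b)
round 1: derive reach(c,f) via R0 from edge(c,f)
round 1: derive reach(d,b) via R0 from edge(d,b)
round 1: derive reach(f,b) via R0 from edge(f,b)
round 1: derive reach(f,d) via R0 from edge(f,d)
round 1: derive reach(f,e) via R0 from edge(f,e)
round 1: derive reach(g,f) via R0 from edge(g,f)
round 1: derive reach(j,b) via R0 from edge(j,b)
round 1: derive reach(j,c) via R0 from edge(j,c)
round 2: derive reach(a,b) via R1 from reach(a,j), edge(j,b)
round 2: derive reach(a,c) via R1 from reach(a,j), edge(j,c)
round 2: derive reach(c,d) via R1 from reach(c,f), edge(f,d)
round 2: derive reach(c,e) via R1 from reach(c,f), edge(f,e)
round 2: derive reach(g,b) via R1 from reach(g,f), edge(f,b)
round 2: derive reach(g,d) via R1 from reach(g,f), edge(f,d)
round 2: derive reach(g,e) via R1 from reach(g,f), edge(f,e)
round 2: derive reach(j,f) via R1 from reach(j,c), edge(c,f)
round 3: derive reach(a,f) via R1 from reach(a,c), edge(c,f)
round 3: derive reach(j,d) via R1 from reach(j,f), edge(f,d)
round 3: derive reach(j,e) via R1 from reach(j,f), edge(f,e)
round 4: derive reach(a,d) via R1 from reach(a,f), edge(f,d)
round 4: derive reach(a,e) via R1 from reach(a,f), edge(f,e)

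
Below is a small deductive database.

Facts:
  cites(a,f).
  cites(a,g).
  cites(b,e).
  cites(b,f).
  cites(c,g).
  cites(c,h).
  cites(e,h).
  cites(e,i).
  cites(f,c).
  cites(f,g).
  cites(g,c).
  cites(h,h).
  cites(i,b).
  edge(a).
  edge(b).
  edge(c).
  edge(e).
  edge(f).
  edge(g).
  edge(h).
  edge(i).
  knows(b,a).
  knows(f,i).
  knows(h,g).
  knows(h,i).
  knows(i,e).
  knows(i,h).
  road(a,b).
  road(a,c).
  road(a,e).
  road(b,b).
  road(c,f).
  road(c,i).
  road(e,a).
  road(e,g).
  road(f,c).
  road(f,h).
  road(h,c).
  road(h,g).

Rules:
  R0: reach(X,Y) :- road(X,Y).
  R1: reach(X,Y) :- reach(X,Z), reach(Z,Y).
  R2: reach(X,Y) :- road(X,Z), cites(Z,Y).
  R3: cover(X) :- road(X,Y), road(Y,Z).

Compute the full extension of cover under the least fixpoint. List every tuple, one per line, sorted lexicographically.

round 1: derive cover(a) via R3 from road(a,b), road(b,b)
round 1: derive cover(b) via R3 from road(b,b), road(b,b)
round 1: derive cover(c) via R3 from road(c,f), road(f,c)
round 1: derive cover(e) via R3 from road(e,a), road(a,b)
round 1: derive cover(f) via R3 from road(f,c), road(c,f)
round 1: derive cover(h) via R3 from road(h,c), road(c,f)

cover(a)
cover(b)
cover(c)
cover(e)
cover(f)
cover(h)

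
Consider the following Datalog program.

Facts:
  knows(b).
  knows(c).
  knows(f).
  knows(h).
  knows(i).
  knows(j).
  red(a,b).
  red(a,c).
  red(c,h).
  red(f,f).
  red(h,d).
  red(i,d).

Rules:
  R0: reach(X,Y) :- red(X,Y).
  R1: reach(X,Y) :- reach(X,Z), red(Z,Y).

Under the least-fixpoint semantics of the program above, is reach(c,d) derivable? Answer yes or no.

yes

round 1: derive reach(a,b) via R0 from red(a,b)
round 1: derive reach(a,c) via R0 from red(a,c)
round 1: derive reach(c,h) via R0 from red(c,h)
round 1: derive reach(f,f) via R0 from red(f,f)
round 1: derive reach(h,d) via R0 from red(h,d)
round 1: derive reach(i,d) via R0 from red(i,d)
round 2: derive reach(a,h) via R1 from reach(a,c), red(c,h)
round 2: derive reach(c,d) via R1 from reach(c,h), red(h,d)
round 3: derive reach(a,d) via R1 from reach(a,h), red(h,d)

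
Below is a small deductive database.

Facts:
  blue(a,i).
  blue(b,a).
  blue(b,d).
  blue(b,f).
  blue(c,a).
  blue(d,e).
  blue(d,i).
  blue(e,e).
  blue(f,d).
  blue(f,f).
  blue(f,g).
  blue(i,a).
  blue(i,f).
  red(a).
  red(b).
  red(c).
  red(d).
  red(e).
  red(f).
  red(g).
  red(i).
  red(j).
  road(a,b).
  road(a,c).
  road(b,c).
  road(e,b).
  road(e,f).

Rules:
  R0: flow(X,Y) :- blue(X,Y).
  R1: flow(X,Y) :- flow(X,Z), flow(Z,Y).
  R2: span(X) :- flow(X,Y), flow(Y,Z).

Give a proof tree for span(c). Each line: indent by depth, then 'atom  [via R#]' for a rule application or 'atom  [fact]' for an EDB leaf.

round 1: derive flow(a,i) via R0 from blue(a,i)
round 1: derive flow(b,a) via R0 from blue(b,a)
round 1: derive flow(b,d) via R0 from blue(b,d)
round 1: derive flow(b,f) via R0 from blue(b,f)
round 1: derive flow(c,a) via R0 from blue(c,a)
round 1: derive flow(d,e) via R0 from blue(d,e)
round 1: derive flow(d,i) via R0 from blue(d,i)
round 1: derive flow(e,e) via R0 from blue(e,e)
round 1: derive flow(f,d) via R0 from blue(f,d)
round 1: derive flow(f,f) via R0 from blue(f,f)
round 1: derive flow(f,g) via R0 from blue(f,g)
round 1: derive flow(i,a) via R0 from blue(i,a)
round 1: derive flow(i,f) via R0 from blue(i,f)
round 2: derive flow(a,a) via R1 from flow(a,i), flow(i,a)
round 2: derive flow(a,f) via R1 from flow(a,i), flow(i,f)
round 2: derive flow(b,e) via R1 from flow(b,d), flow(d,e)
round 2: derive flow(b,g) via R1 from flow(b,f), flow(f,g)
round 2: derive flow(b,i) via R1 from flow(b,a), flow(a,i)
round 2: derive flow(c,i) via R1 from flow(c,a), flow(a,i)
round 2: derive flow(d,a) via R1 from flow(d,i), flow(i,a)
round 2: derive flow(d,f) via R1 from flow(d,i), flow(i,f)
round 2: derive flow(f,e) via R1 from flow(f,d), flow(d,e)
round 2: derive flow(f,i) via R1 from flow(f,d), flow(d,i)
round 2: derive flow(i,d) via R1 from flow(i,f), flow(f,d)
round 2: derive flow(i,g) via R1 from flow(i,f), flow(f,g)
round 2: derive flow(i,i) via R1 from flow(i,a), flow(a,i)
round 2: derive span(a) via R2 from flow(a,i), flow(i,a)
round 2: derive span(b) via R2 from flow(b,a), flow(a,i)
round 2: derive span(c) via R2 from flow(c,a), flow(a,i)
round 2: derive span(d) via R2 from flow(d,e), flow(e,e)
round 2: derive span(e) via R2 from flow(e,e), flow(e,e)
round 2: derive span(f) via R2 from flow(f,d), flow(d,e)
round 2: derive span(i) via R2 from flow(i,a), flow(a,i)
round 3: derive flow(a,d) via R1 from flow(a,f), flow(f,d)
round 3: derive flow(a,e) via R1 from flow(a,f), flow(f,e)
round 3: derive flow(a,g) via R1 from flow(a,f), flow(f,g)
round 3: derive flow(c,d) via R1 from flow(c,i), flow(i,d)
round 3: derive flow(c,f) via R1 from flow(c,a), flow(a,f)
round 3: derive flow(c,g) via R1 from flow(c,i), flow(i,g)
round 3: derive flow(d,d) via R1 from flow(d,f), flow(f,d)
round 3: derive flow(d,g) via R1 from flow(d,f), flow(f,g)
round 3: derive flow(f,a) via R1 from flow(f,d), flow(d,a)
round 3: derive flow(i,e) via R1 from flow(i,d), flow(d,e)
round 4: derive flow(c,e) via R1 from flow(c,a), flow(a,e)

span(c)  [via R2]
  flow(c,a)  [via R0]
    blue(c,a)  [fact]
  flow(a,i)  [via R0]
    blue(a,i)  [fact]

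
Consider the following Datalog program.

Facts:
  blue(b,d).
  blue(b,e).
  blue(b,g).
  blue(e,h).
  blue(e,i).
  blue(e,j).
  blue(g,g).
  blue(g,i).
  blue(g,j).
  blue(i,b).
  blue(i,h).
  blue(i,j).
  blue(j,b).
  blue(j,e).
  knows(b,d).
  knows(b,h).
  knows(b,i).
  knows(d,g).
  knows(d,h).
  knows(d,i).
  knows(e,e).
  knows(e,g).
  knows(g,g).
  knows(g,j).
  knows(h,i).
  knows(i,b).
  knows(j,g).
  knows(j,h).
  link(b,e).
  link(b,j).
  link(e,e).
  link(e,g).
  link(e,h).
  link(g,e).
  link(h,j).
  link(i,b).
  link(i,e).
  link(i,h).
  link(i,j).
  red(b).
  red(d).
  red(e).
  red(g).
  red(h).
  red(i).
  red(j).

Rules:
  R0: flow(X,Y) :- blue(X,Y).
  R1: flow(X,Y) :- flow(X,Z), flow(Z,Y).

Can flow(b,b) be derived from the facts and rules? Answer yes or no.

round 1: derive flow(b,d) via R0 from blue(b,d)
round 1: derive flow(b,e) via R0 from blue(b,e)
round 1: derive flow(b,g) via R0 from blue(b,g)
round 1: derive flow(e,h) via R0 from blue(e,h)
round 1: derive flow(e,i) via R0 from blue(e,i)
round 1: derive flow(e,j) via R0 from blue(e,j)
round 1: derive flow(g,g) via R0 from blue(g,g)
round 1: derive flow(g,i) via R0 from blue(g,i)
round 1: derive flow(g,j) via R0 from blue(g,j)
round 1: derive flow(i,b) via R0 from blue(i,b)
round 1: derive flow(i,h) via R0 from blue(i,h)
round 1: derive flow(i,j) via R0 from blue(i,j)
round 1: derive flow(j,b) via R0 from blue(j,b)
round 1: derive flow(j,e) via R0 from blue(j,e)
round 2: derive flow(b,h) via R1 from flow(b,e), flow(e,h)
round 2: derive flow(b,i) via R1 from flow(b,e), flow(e,i)
round 2: derive flow(b,j) via R1 from flow(b,e), flow(e,j)
round 2: derive flow(e,b) via R1 from flow(e,i), flow(i,b)
round 2: derive flow(e,e) via R1 from flow(e,j), flow(j,e)
round 2: derive flow(g,b) via R1 from flow(g,i), flow(i,b)
round 2: derive flow(g,e) via R1 from flow(g,j), flow(j,e)
round 2: derive flow(g,h) via R1 from flow(g,i), flow(i,h)
round 2: derive flow(i,d) via R1 from flow(i,b), flow(b,d)
round 2: derive flow(i,e) via R1 from flow(i,b), flow(b,e)
round 2: derive flow(i,g) via R1 from flow(i,b), flow(b,g)
round 2: derive flow(j,d) via R1 from flow(j,b), flow(b,d)
round 2: derive flow(j,g) via R1 from flow(j,b), flow(b,g)
round 2: derive flow(j,h) via R1 from flow(j,e), flow(e,h)
round 2: derive flow(j,i) via R1 from flow(j,e), flow(e,i)
round 2: derive flow(j,j) via R1 from flow(j,e), flow(e,j)
round 3: derive flow(b,b) via R1 from flow(b,e), flow(e,b)
round 3: derive flow(e,d) via R1 from flow(e,b), flow(b,d)
round 3: derive flow(e,g) via R1 from flow(e,b), flow(b,g)
round 3: derive flow(g,d) via R1 from flow(g,b), flow(b,d)
round 3: derive flow(i,i) via R1 from flow(i,b), flow(b,i)

yes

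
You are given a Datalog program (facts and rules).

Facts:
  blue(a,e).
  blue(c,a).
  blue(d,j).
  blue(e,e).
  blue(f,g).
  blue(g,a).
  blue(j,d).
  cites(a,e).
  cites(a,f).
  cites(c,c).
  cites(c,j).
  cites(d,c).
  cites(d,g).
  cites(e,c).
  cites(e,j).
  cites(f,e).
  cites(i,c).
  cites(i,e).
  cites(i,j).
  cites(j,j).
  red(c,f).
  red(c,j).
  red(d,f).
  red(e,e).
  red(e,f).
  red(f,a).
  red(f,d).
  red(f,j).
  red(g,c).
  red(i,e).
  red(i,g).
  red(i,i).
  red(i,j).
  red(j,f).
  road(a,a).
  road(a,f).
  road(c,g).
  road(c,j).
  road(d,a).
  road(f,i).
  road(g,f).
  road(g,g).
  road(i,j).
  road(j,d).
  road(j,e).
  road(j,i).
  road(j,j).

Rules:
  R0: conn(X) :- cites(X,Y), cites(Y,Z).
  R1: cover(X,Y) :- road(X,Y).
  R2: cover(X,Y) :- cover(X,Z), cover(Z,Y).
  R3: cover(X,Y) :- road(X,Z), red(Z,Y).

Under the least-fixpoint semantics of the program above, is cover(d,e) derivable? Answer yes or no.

round 1: derive cover(a,a) via R1 from road(a,a)
round 1: derive cover(a,f) via R1 from road(a,f)
round 1: derive cover(c,g) via R1 from road(c,g)
round 1: derive cover(c,j) via R1 from road(c,j)
round 1: derive cover(d,a) via R1 from road(d,a)
round 1: derive cover(f,i) via R1 from road(f,i)
round 1: derive cover(g,f) via R1 from road(g,f)
round 1: derive cover(g,g) via R1 from road(g,g)
round 1: derive cover(i,j) via R1 from road(i,j)
round 1: derive cover(j,d) via R1 from road(j,d)
round 1: derive cover(j,e) via R1 from road(j,e)
round 1: derive cover(j,i) via R1 from road(j,i)
round 1: derive cover(j,j) via R1 from road(j,j)
round 1: derive cover(a,d) via R3 from road(a,f), red(f,d)
round 1: derive cover(a,j) via R3 from road(a,f), red(f,j)
round 1: derive cover(c,c) via R3 from road(c,g), red(g,c)
round 1: derive cover(c,f) via R3 from road(c,j), red(j,f)
round 1: derive cover(f,e) via R3 from road(f,i), red(i,e)
round 1: derive cover(f,g) via R3 from road(f,i), red(i,g)
round 1: derive cover(f,j) via R3 from road(f,i), red(i,j)
round 1: derive cover(g,a) via R3 from road(g,f), red(f,a)
round 1: derive cover(g,c) via R3 from road(g,g), red(g,c)
round 1: derive cover(g,d) via R3 from road(g,f), red(f,d)
round 1: derive cover(g,j) via R3 from road(g,f), red(f,j)
round 1: derive cover(i,f) via R3 from road(i,j), red(j,f)
round 1: derive cover(j,f) via R3 from road(j,d), red(d,f)
round 1: derive cover(j,g) via R3 from road(j,i), red(i,g)
round 2: derive cover(a,e) via R2 from cover(a,f), cover(f,e)
round 2: derive cover(a,g) via R2 from cover(a,f), cover(f,g)
round 2: derive cover(a,i) via R2 from cover(a,f), cover(f,i)
round 2: derive cover(c,a) via R2 from cover(c,g), cover(g,a)
round 2: derive cover(c,d) via R2 from cover(c,g), cover(g,d)
round 2: derive cover(c,e) via R2 from cover(c,f), cover(f,e)
round 2: derive cover(c,i) via R2 from cover(c,f), cover(f,i)
round 2: derive cover(d,d) via R2 from cover(d,a), cover(a,d)
round 2: derive cover(d,f) via R2 from cover(d,a), cover(a,f)
round 2: derive cover(d,j) via R2 from cover(d,a), cover(a,j)
round 2: derive cover(f,a) via R2 from cover(f,g), cover(g,a)
round 2: derive cover(f,c) via R2 from cover(f,g), cover(g,c)
round 2: derive cover(f,d) via R2 from cover(f,g), cover(g,d)
round 2: derive cover(f,f) via R2 from cover(f,g), cover(g,f)
round 2: derive cover(g,e) via R2 from cover(g,f), cover(f,e)
round 2: derive cover(g,i) via R2 from cover(g,f), cover(f,i)
round 2: derive cover(i,d) via R2 from cover(i,j), cover(j,d)
round 2: derive cover(i,e) via R2 from cover(i,f), cover(f,e)
round 2: derive cover(i,g) via R2 from cover(i,f), cover(f,g)
round 2: derive cover(i,i) via R2 from cover(i,f), cover(f,i)
round 2: derive cover(j,a) via R2 from cover(j,d), cover(d,a)
round 2: derive cover(j,c) via R2 from cover(j,g), cover(g,c)
round 3: derive cover(a,c) via R2 from cover(a,f), cover(f,c)
round 3: derive cover(d,c) via R2 from cover(d,f), cover(f,c)
round 3: derive cover(d,e) via R2 from cover(d,a), cover(a,e)
round 3: derive cover(d,g) via R2 from cover(d,a), cover(a,g)
round 3: derive cover(d,i) via R2 from cover(d,a), cover(a,i)
round 3: derive cover(i,a) via R2 from cover(i,d), cover(d,a)
round 3: derive cover(i,c) via R2 from cover(i,f), cover(f,c)

yes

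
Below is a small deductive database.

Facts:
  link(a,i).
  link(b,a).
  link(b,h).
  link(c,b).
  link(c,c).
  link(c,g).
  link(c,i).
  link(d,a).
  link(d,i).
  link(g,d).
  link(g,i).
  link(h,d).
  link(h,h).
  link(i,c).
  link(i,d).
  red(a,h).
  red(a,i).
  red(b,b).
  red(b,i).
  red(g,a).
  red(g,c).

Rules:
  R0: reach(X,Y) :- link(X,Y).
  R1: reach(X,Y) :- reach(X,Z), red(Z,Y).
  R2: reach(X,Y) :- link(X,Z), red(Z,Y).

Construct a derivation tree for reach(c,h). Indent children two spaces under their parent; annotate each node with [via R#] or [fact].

round 1: derive reach(a,i) via R0 from link(a,i)
round 1: derive reach(b,a) via R0 from link(b,a)
round 1: derive reach(b,h) via R0 from link(b,h)
round 1: derive reach(c,b) via R0 from link(c,b)
round 1: derive reach(c,c) via R0 from link(c,c)
round 1: derive reach(c,g) via R0 from link(c,g)
round 1: derive reach(c,i) via R0 from link(c,i)
round 1: derive reach(d,a) via R0 from link(d,a)
round 1: derive reach(d,i) via R0 from link(d,i)
round 1: derive reach(g,d) via R0 from link(g,d)
round 1: derive reach(g,i) via R0 from link(g,i)
round 1: derive reach(h,d) via R0 from link(h,d)
round 1: derive reach(h,h) via R0 from link(h,h)
round 1: derive reach(i,c) via R0 from link(i,c)
round 1: derive reach(i,d) via R0 from link(i,d)
round 1: derive reach(b,i) via R2 from link(b,a), red(a,i)
round 1: derive reach(c,a) via R2 from link(c,g), red(g,a)
round 1: derive reach(d,h) via R2 from link(d,a), red(a,h)
round 2: derive reach(c,h) via R1 from reach(c,a), red(a,h)

reach(c,h)  [via R1]
  reach(c,a)  [via R2]
    link(c,g)  [fact]
    red(g,a)  [fact]
  red(a,h)  [fact]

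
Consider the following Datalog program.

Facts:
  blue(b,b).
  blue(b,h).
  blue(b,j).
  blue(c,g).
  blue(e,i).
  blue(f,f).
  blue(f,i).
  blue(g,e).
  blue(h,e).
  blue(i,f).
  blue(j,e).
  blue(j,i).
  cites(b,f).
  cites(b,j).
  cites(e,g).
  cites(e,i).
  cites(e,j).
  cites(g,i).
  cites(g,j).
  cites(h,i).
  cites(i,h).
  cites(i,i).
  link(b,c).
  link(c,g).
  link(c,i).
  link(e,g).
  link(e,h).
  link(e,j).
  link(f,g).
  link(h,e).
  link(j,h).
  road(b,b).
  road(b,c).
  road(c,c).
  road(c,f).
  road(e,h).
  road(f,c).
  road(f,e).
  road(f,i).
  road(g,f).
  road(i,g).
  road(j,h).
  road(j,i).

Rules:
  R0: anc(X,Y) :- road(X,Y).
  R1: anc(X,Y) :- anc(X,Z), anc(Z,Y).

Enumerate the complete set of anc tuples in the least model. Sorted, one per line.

anc(b,b)
anc(b,c)
anc(b,e)
anc(b,f)
anc(b,g)
anc(b,h)
anc(b,i)
anc(c,c)
anc(c,e)
anc(c,f)
anc(c,g)
anc(c,h)
anc(c,i)
anc(e,h)
anc(f,c)
anc(f,e)
anc(f,f)
anc(f,g)
anc(f,h)
anc(f,i)
anc(g,c)
anc(g,e)
anc(g,f)
anc(g,g)
anc(g,h)
anc(g,i)
anc(i,c)
anc(i,e)
anc(i,f)
anc(i,g)
anc(i,h)
anc(i,i)
anc(j,c)
anc(j,e)
anc(j,f)
anc(j,g)
anc(j,h)
anc(j,i)

round 1: derive anc(b,b) via R0 from road(b,b)
round 1: derive anc(b,c) via R0 from road(b,c)
round 1: derive anc(c,c) via R0 from road(c,c)
round 1: derive anc(c,f) via R0 from road(c,f)
round 1: derive anc(e,h) via R0 from road(e,h)
round 1: derive anc(f,c) via R0 from road(f,c)
round 1: derive anc(f,e) via R0 from road(f,e)
round 1: derive anc(f,i) via R0 from road(f,i)
round 1: derive anc(g,f) via R0 from road(g,f)
round 1: derive anc(i,g) via R0 from road(i,g)
round 1: derive anc(j,h) via R0 from road(j,h)
round 1: derive anc(j,i) via R0 from road(j,i)
round 2: derive anc(b,f) via R1 from anc(b,c), anc(c,f)
round 2: derive anc(c,e) via R1 from anc(c,f), anc(f,e)
round 2: derive anc(c,i) via R1 from anc(c,f), anc(f,i)
round 2: derive anc(f,f) via R1 from anc(f,c), anc(c,f)
round 2: derive anc(f,g) via R1 from anc(f,i), anc(i,g)
round 2: derive anc(f,h) via R1 from anc(f,e), anc(e,h)
round 2: derive anc(g,c) via R1 from anc(g,f), anc(f,c)
round 2: derive anc(g,e) via R1 from anc(g,f), anc(f,e)
round 2: derive anc(g,i) via R1 from anc(g,f), anc(f,i)
round 2: derive anc(i,f) via R1 from anc(i,g), anc(g,f)
round 2: derive anc(j,g) via R1 from anc(j,i), anc(i,g)
round 3: derive anc(b,e) via R1 from anc(b,c), anc(c,e)
round 3: derive anc(b,g) via R1 from anc(b,f), anc(f,g)
round 3: derive anc(b,h) via R1 from anc(b,f), anc(f,h)
round 3: derive anc(b,i) via R1 from anc(b,c), anc(c,i)
round 3: derive anc(c,g) via R1 from anc(c,f), anc(f,g)
round 3: derive anc(c,h) via R1 from anc(c,e), anc(e,h)
round 3: derive anc(g,g) via R1 from anc(g,f), anc(f,g)
round 3: derive anc(g,h) via R1 from anc(g,e), anc(e,h)
round 3: derive anc(i,c) via R1 from anc(i,f), anc(f,c)
round 3: derive anc(i,e) via R1 from anc(i,f), anc(f,e)
round 3: derive anc(i,h) via R1 from anc(i,f), anc(f,h)
round 3: derive anc(i,i) via R1 from anc(i,f), anc(f,i)
round 3: derive anc(j,c) via R1 from anc(j,g), anc(g,c)
round 3: derive anc(j,e) via R1 from anc(j,g), anc(g,e)
round 3: derive anc(j,f) via R1 from anc(j,g), anc(g,f)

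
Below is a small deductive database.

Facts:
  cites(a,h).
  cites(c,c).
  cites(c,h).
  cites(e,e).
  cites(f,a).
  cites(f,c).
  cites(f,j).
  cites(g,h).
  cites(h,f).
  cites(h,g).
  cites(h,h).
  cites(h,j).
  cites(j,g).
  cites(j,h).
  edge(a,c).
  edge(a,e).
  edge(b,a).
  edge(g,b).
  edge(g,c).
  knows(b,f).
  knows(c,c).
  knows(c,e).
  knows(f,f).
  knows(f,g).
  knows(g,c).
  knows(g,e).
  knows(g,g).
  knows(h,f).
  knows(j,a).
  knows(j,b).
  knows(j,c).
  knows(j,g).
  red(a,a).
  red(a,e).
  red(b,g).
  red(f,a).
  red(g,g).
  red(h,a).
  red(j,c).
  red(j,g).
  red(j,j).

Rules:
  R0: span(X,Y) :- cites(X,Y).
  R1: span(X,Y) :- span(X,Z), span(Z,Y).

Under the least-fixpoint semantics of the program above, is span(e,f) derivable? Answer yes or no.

no

round 1: derive span(a,h) via R0 from cites(a,h)
round 1: derive span(c,c) via R0 from cites(c,c)
round 1: derive span(c,h) via R0 from cites(c,h)
round 1: derive span(e,e) via R0 from cites(e,e)
round 1: derive span(f,a) via R0 from cites(f,a)
round 1: derive span(f,c) via R0 from cites(f,c)
round 1: derive span(f,j) via R0 from cites(f,j)
round 1: derive span(g,h) via R0 from cites(g,h)
round 1: derive span(h,f) via R0 from cites(h,f)
round 1: derive span(h,g) via R0 from cites(h,g)
round 1: derive span(h,h) via R0 from cites(h,h)
round 1: derive span(h,j) via R0 from cites(h,j)
round 1: derive span(j,g) via R0 from cites(j,g)
round 1: derive span(j,h) via R0 from cites(j,h)
round 2: derive span(a,f) via R1 from span(a,h), span(h,f)
round 2: derive span(a,g) via R1 from span(a,h), span(h,g)
round 2: derive span(a,j) via R1 from span(a,h), span(h,j)
round 2: derive span(c,f) via R1 from span(c,h), span(h,f)
round 2: derive span(c,g) via R1 from span(c,h), span(h,g)
round 2: derive span(c,j) via R1 from span(c,h), span(h,j)
round 2: derive span(f,g) via R1 from span(f,j), span(j,g)
round 2: derive span(f,h) via R1 from span(f,a), span(a,h)
round 2: derive span(g,f) via R1 from span(g,h), span(h,f)
round 2: derive span(g,g) via R1 from span(g,h), span(h,g)
round 2: derive span(g,j) via R1 from span(g,h), span(h,j)
round 2: derive span(h,a) via R1 from span(h,f), span(f,a)
round 2: derive span(h,c) via R1 from span(h,f), span(f,c)
round 2: derive span(j,f) via R1 from span(j,h), span(h,f)
round 2: derive span(j,j) via R1 from span(j,h), span(h,j)
round 3: derive span(a,a) via R1 from span(a,f), span(f,a)
round 3: derive span(a,c) via R1 from span(a,f), span(f,c)
round 3: derive span(c,a) via R1 from span(c,f), span(f,a)
round 3: derive span(f,f) via R1 from span(f,a), span(a,f)
round 3: derive span(g,a) via R1 from span(g,f), span(f,a)
round 3: derive span(g,c) via R1 from span(g,f), span(f,c)
round 3: derive span(j,a) via R1 from span(j,f), span(f,a)
round 3: derive span(j,c) via R1 from span(j,f), span(f,c)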